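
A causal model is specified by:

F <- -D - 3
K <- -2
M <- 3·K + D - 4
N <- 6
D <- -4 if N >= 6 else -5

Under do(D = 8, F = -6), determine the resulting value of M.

The joint intervention fixes D = 8, F = -6, removing each variable's own equation.
M = 3·K + D - 4  [with K=-2, D=8]  = -2

-2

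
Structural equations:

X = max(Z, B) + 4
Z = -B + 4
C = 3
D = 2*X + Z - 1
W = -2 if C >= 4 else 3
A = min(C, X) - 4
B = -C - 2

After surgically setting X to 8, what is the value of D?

24

Under do(X=8), the mechanism X = max(Z, B) + 4 is discarded; X is fixed at 8.
B = -C - 2  [with C=3]  = -5
Z = -B + 4  [with B=-5]  = 9
D = 2*X + Z - 1  [with X=8, Z=9]  = 24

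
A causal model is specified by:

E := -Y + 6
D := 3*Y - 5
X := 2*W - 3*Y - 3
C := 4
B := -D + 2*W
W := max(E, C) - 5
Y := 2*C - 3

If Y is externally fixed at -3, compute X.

Under do(Y=-3), the mechanism Y := 2*C - 3 is discarded; Y is fixed at -3.
E = -Y + 6  [with Y=-3]  = 9
W = max(E, C) - 5  [with E=9, C=4]  = 4
X = 2*W - 3*Y - 3  [with W=4, Y=-3]  = 14

14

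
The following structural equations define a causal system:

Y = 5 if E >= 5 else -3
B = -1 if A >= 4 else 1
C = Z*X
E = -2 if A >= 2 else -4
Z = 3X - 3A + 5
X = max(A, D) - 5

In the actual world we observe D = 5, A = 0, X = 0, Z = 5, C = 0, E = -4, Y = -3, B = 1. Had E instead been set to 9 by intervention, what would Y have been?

5

Intervening sets E = 9 and removes its equation (E = -2 if A >= 2 else -4).
Y = 5 if E >= 5 else -3  [with E=9]  = 5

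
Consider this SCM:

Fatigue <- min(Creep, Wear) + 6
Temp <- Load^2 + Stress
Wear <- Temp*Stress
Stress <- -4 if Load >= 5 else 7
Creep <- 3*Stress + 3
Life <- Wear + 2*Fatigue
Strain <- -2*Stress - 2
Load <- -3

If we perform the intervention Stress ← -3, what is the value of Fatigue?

-12

Under do(Stress=-3), the mechanism Stress <- -4 if Load >= 5 else 7 is discarded; Stress is fixed at -3.
Temp = Load^2 + Stress  [with Load=-3, Stress=-3]  = 6
Creep = 3*Stress + 3  [with Stress=-3]  = -6
Wear = Temp*Stress  [with Temp=6, Stress=-3]  = -18
Fatigue = min(Creep, Wear) + 6  [with Creep=-6, Wear=-18]  = -12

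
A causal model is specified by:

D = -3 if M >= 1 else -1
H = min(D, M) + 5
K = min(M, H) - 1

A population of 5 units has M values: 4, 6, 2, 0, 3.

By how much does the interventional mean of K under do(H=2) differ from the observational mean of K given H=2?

-0.4

do(H=2) breaks H's dependence on M. With H=2 fixed, K across the units is 1, 1, 1, -1, 1, mean 0.6.
Observing H=2 restricts to units where H's equation naturally yields 2: M ∈ {4, 6, 2, 3}. In that subpopulation K = 1, 1, 1, 1, mean 1.
Difference = 0.6 − 1 = -0.4.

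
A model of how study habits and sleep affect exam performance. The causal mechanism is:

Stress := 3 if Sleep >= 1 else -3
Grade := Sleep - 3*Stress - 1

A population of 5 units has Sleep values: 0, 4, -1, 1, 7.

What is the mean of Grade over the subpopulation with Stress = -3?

E[Grade|Stress=-3] averages over only the 2 units with Stress=-3 (Sleep = 0, -1): Grade = 8, 7, mean 7.5.

7.5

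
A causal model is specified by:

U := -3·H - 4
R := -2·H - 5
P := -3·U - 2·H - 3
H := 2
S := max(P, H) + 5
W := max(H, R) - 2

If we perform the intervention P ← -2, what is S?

7

The intervention breaks the incoming arrows to P: P := -3·U - 2·H - 3 no longer applies, and P = -2.
S = max(P, H) + 5  [with P=-2, H=2]  = 7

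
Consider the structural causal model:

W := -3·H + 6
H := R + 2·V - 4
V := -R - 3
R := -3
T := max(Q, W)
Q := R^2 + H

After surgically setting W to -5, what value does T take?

Under do(W=-5), the mechanism W := -3·H + 6 is discarded; W is fixed at -5.
V = -R - 3  [with R=-3]  = 0
H = R + 2·V - 4  [with R=-3, V=0]  = -7
Q = R^2 + H  [with R=-3, H=-7]  = 2
T = max(Q, W)  [with Q=2, W=-5]  = 2

2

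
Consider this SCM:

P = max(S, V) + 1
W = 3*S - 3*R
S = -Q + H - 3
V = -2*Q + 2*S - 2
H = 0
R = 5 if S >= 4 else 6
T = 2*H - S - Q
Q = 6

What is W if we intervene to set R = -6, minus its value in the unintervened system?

Intervening sets R = -6 and removes its equation (R = 5 if S >= 4 else 6).
S = -Q + H - 3  [with Q=6, H=0]  = -9
W = 3*S - 3*R  [with S=-9, R=-6]  = -9
Without intervention: S = -Q + H - 3  [with Q=6, H=0]  = -9; R = 5 if S >= 4 else 6  [with S=-9]  = 6; W = 3*S - 3*R  [with S=-9, R=6]  = -45.
Change = -9 − (-45) = 36.

36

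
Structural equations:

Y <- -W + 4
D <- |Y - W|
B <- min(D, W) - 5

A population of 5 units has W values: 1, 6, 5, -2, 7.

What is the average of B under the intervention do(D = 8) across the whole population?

-1.6

Under do(D=8), D's equation is replaced by D=8 for every unit. Per-unit B: -4, 1, 0, -7, 2. Mean = -1.6.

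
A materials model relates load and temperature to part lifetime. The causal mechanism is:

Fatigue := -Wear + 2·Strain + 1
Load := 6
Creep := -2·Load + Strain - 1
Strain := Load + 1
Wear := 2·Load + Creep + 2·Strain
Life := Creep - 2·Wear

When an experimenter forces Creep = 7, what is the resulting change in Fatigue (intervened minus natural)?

do(Creep=7) replaces the equation Creep := -2·Load + Strain - 1 with the constant Creep = 7.
Strain = Load + 1  [with Load=6]  = 7
Wear = 2·Load + Creep + 2·Strain  [with Load=6, Creep=7, Strain=7]  = 33
Fatigue = -Wear + 2·Strain + 1  [with Wear=33, Strain=7]  = -18
Without intervention: Strain = Load + 1  [with Load=6]  = 7; Creep = -2·Load + Strain - 1  [with Load=6, Strain=7]  = -6; Wear = 2·Load + Creep + 2·Strain  [with Load=6, Creep=-6, Strain=7]  = 20; Fatigue = -Wear + 2·Strain + 1  [with Wear=20, Strain=7]  = -5.
Change = -18 − (-5) = -13.

-13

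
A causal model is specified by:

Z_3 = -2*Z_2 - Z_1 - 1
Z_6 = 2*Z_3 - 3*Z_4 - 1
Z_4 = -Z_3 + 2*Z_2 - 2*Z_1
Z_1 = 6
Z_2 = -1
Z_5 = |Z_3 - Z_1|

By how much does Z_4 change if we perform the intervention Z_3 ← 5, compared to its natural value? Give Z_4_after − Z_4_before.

-10

The intervention breaks the incoming arrows to Z_3: Z_3 = -2*Z_2 - Z_1 - 1 no longer applies, and Z_3 = 5.
Z_4 = -Z_3 + 2*Z_2 - 2*Z_1  [with Z_3=5, Z_2=-1, Z_1=6]  = -19
Without intervention: Z_3 = -2*Z_2 - Z_1 - 1  [with Z_2=-1, Z_1=6]  = -5; Z_4 = -Z_3 + 2*Z_2 - 2*Z_1  [with Z_3=-5, Z_2=-1, Z_1=6]  = -9.
Change = -19 − (-9) = -10.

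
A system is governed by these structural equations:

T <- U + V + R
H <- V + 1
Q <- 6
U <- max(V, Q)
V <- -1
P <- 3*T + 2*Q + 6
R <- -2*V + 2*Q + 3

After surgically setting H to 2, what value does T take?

Under do(H=2), the mechanism H <- V + 1 is discarded; H is fixed at 2.
Since T is not a descendant of the intervened variable, it is unaffected.
R = -2*V + 2*Q + 3  [with V=-1, Q=6]  = 17
U = max(V, Q)  [with V=-1, Q=6]  = 6
T = U + V + R  [with U=6, V=-1, R=17]  = 22

22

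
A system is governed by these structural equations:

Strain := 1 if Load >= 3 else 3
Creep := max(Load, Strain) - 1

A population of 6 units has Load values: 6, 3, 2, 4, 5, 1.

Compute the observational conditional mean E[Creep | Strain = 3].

Observing Strain=3 restricts to units where Strain's equation naturally yields 3: Load ∈ {2, 1}. In that subpopulation Creep = 2, 2, mean 2.

2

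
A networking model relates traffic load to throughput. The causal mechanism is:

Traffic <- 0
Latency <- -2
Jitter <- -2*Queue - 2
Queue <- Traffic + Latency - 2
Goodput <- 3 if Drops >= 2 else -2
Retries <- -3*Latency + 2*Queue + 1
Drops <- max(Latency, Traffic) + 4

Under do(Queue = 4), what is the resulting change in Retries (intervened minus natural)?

do(Queue=4) replaces the equation Queue <- Traffic + Latency - 2 with the constant Queue = 4.
Retries = -3*Latency + 2*Queue + 1  [with Latency=-2, Queue=4]  = 15
Without intervention: Queue = Traffic + Latency - 2  [with Traffic=0, Latency=-2]  = -4; Retries = -3*Latency + 2*Queue + 1  [with Latency=-2, Queue=-4]  = -1.
Change = 15 − (-1) = 16.

16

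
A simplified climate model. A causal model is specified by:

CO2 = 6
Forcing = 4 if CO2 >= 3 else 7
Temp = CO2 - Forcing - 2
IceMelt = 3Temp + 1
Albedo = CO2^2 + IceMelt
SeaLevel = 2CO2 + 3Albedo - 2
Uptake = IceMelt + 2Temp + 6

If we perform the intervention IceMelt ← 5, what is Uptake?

The intervention breaks the incoming arrows to IceMelt: IceMelt = 3Temp + 1 no longer applies, and IceMelt = 5.
Forcing = 4 if CO2 >= 3 else 7  [with CO2=6]  = 4
Temp = CO2 - Forcing - 2  [with CO2=6, Forcing=4]  = 0
Uptake = IceMelt + 2Temp + 6  [with IceMelt=5, Temp=0]  = 11

11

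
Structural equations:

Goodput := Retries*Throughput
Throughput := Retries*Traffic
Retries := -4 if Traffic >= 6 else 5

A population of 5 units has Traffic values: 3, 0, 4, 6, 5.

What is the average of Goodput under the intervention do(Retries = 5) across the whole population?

The intervention sets Retries=5 in all 5 units regardless of Traffic. Recomputing Goodput per unit gives 75, 0, 100, 150, 125; average 90.

90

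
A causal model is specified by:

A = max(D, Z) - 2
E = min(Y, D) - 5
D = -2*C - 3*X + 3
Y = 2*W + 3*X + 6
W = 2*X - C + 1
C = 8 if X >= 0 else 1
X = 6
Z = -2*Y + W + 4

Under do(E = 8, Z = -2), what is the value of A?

Under do(E = 8, Z = -2), each intervened variable's structural equation is replaced by its fixed value.
C = 8 if X >= 0 else 1  [with X=6]  = 8
D = -2*C - 3*X + 3  [with C=8, X=6]  = -31
A = max(D, Z) - 2  [with D=-31, Z=-2]  = -4

-4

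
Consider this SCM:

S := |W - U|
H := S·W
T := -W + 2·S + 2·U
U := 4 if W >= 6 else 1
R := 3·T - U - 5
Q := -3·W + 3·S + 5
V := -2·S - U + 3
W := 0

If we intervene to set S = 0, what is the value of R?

The intervention breaks the incoming arrows to S: S := |W - U| no longer applies, and S = 0.
U = 4 if W >= 6 else 1  [with W=0]  = 1
T = -W + 2·S + 2·U  [with W=0, S=0, U=1]  = 2
R = 3·T - U - 5  [with T=2, U=1]  = 0

0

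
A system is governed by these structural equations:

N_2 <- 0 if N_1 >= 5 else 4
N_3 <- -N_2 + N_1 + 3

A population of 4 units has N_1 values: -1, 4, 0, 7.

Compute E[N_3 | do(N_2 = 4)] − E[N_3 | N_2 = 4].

do(N_2=4) breaks N_2's dependence on N_1. With N_2=4 fixed, N_3 across the units is -2, 3, -1, 6, mean 1.5.
Observing N_2=4 restricts to units where N_2's equation naturally yields 4: N_1 ∈ {-1, 4, 0}. In that subpopulation N_3 = -2, 3, -1, mean 0.
Difference = 1.5 − 0 = 1.5.

1.5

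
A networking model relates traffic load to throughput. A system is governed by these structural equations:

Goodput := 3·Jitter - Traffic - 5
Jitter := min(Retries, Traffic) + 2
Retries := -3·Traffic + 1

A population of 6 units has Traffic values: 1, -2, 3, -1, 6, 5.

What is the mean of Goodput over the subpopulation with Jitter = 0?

Observing Jitter=0 restricts to units where Jitter's equation naturally yields 0: Traffic ∈ {1, -2}. In that subpopulation Goodput = -6, -3, mean -4.5.

-4.5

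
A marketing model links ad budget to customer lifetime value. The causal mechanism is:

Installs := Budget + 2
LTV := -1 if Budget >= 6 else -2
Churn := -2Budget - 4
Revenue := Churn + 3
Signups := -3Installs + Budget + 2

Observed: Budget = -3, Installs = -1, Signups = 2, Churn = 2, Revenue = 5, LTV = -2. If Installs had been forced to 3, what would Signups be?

-10

The intervention breaks the incoming arrows to Installs: Installs := Budget + 2 no longer applies, and Installs = 3.
Signups = -3Installs + Budget + 2  [with Installs=3, Budget=-3]  = -10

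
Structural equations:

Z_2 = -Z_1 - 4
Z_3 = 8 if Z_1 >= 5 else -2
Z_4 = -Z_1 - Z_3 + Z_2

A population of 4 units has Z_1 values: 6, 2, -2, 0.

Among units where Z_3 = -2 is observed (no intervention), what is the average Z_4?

-2

Observing Z_3=-2 restricts to units where Z_3's equation naturally yields -2: Z_1 ∈ {2, -2, 0}. In that subpopulation Z_4 = -6, 2, -2, mean -2.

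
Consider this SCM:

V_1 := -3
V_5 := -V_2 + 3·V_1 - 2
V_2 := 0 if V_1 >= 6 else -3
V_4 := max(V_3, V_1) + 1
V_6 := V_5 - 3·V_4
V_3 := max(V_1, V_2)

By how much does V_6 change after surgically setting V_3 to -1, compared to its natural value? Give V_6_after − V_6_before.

The intervention breaks the incoming arrows to V_3: V_3 := max(V_1, V_2) no longer applies, and V_3 = -1.
V_2 = 0 if V_1 >= 6 else -3  [with V_1=-3]  = -3
V_4 = max(V_3, V_1) + 1  [with V_3=-1, V_1=-3]  = 0
V_5 = -V_2 + 3·V_1 - 2  [with V_2=-3, V_1=-3]  = -8
V_6 = V_5 - 3·V_4  [with V_5=-8, V_4=0]  = -8
Without intervention: V_2 = 0 if V_1 >= 6 else -3  [with V_1=-3]  = -3; V_3 = max(V_1, V_2)  [with V_1=-3, V_2=-3]  = -3; V_4 = max(V_3, V_1) + 1  [with V_3=-3, V_1=-3]  = -2; V_5 = -V_2 + 3·V_1 - 2  [with V_2=-3, V_1=-3]  = -8; V_6 = V_5 - 3·V_4  [with V_5=-8, V_4=-2]  = -2.
Change = -8 − (-2) = -6.

-6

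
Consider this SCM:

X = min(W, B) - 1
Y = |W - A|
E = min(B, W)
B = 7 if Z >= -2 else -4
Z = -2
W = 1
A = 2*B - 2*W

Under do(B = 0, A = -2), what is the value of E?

0

Under do(B = 0, A = -2), each intervened variable's structural equation is replaced by its fixed value.
E = min(B, W)  [with B=0, W=1]  = 0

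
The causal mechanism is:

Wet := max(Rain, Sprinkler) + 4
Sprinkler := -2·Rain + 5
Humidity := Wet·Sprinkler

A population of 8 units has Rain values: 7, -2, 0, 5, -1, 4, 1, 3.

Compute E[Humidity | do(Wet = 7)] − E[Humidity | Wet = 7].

do(Wet=7) breaks Wet's dependence on Rain. With Wet=7 fixed, Humidity across the units is -63, 63, 35, -35, 49, -21, 21, -7, mean 5.25.
Observing Wet=7 restricts to units where Wet's equation naturally yields 7: Rain ∈ {1, 3}. In that subpopulation Humidity = 21, -7, mean 7.
Difference = 5.25 − 7 = -1.75.

-1.75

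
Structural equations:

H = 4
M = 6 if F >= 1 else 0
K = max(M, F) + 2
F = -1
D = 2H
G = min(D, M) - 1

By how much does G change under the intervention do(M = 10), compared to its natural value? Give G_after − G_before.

8

do(M=10) replaces the equation M = 6 if F >= 1 else 0 with the constant M = 10.
D = 2H  [with H=4]  = 8
G = min(D, M) - 1  [with D=8, M=10]  = 7
Without intervention: M = 6 if F >= 1 else 0  [with F=-1]  = 0; D = 2H  [with H=4]  = 8; G = min(D, M) - 1  [with D=8, M=0]  = -1.
Change = 7 − (-1) = 8.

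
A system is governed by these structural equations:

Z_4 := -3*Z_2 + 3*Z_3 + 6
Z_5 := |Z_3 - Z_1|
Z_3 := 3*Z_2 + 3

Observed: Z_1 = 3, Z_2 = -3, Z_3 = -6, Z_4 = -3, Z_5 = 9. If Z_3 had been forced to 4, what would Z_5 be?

1

do(Z_3=4) replaces the equation Z_3 := 3*Z_2 + 3 with the constant Z_3 = 4.
Z_5 = |Z_3 - Z_1|  [with Z_3=4, Z_1=3]  = 1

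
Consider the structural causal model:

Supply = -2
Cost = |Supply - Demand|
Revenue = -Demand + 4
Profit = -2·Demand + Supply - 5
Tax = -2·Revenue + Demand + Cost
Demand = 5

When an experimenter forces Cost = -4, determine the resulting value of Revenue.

-1

The intervention breaks the incoming arrows to Cost: Cost = |Supply - Demand| no longer applies, and Cost = -4.
Revenue is not downstream of the intervention, so its value is determined by the original equations.
Revenue = -Demand + 4  [with Demand=5]  = -1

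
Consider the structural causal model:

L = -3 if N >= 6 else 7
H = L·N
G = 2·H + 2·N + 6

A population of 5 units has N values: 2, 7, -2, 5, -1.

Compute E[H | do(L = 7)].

Every unit gets L=7 under the intervention. H values become 14, 49, -14, 35, -7; E[H|do(L=7)] = 15.4.

15.4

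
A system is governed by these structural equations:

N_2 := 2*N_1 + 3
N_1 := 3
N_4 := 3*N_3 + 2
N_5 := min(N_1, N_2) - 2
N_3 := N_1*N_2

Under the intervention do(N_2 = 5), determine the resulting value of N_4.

Under do(N_2=5), the mechanism N_2 := 2*N_1 + 3 is discarded; N_2 is fixed at 5.
N_3 = N_1*N_2  [with N_1=3, N_2=5]  = 15
N_4 = 3*N_3 + 2  [with N_3=15]  = 47

47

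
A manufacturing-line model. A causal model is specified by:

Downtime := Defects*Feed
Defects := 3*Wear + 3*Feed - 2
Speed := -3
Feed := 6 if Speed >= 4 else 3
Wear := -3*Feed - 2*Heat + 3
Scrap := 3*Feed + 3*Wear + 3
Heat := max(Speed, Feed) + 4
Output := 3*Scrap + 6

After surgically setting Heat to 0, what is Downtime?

-33

The intervention breaks the incoming arrows to Heat: Heat := max(Speed, Feed) + 4 no longer applies, and Heat = 0.
Feed = 6 if Speed >= 4 else 3  [with Speed=-3]  = 3
Wear = -3*Feed - 2*Heat + 3  [with Feed=3, Heat=0]  = -6
Defects = 3*Wear + 3*Feed - 2  [with Wear=-6, Feed=3]  = -11
Downtime = Defects*Feed  [with Defects=-11, Feed=3]  = -33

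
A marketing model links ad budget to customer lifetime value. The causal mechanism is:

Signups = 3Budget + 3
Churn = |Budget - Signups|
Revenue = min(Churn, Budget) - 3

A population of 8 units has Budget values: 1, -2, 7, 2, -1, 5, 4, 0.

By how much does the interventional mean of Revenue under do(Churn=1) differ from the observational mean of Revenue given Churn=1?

1.75

Under do(Churn=1), Churn's equation is replaced by Churn=1 for every unit. Per-unit Revenue: -2, -5, -2, -2, -4, -2, -2, -3. Mean = -2.75.
Observing Churn=1 restricts to units where Churn's equation naturally yields 1: Budget ∈ {-2, -1}. In that subpopulation Revenue = -5, -4, mean -4.5.
Difference = -2.75 − (-4.5) = 1.75.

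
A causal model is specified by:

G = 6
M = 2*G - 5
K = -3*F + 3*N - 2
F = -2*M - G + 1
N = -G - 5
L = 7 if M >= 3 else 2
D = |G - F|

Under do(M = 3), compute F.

-11

Under do(M=3), the mechanism M = 2*G - 5 is discarded; M is fixed at 3.
F = -2*M - G + 1  [with M=3, G=6]  = -11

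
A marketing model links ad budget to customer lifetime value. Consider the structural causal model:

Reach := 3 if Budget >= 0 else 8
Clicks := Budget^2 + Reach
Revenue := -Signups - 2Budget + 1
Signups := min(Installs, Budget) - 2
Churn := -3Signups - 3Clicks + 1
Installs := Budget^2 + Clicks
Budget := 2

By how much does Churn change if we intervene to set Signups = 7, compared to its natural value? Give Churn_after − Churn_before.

The intervention breaks the incoming arrows to Signups: Signups := min(Installs, Budget) - 2 no longer applies, and Signups = 7.
Reach = 3 if Budget >= 0 else 8  [with Budget=2]  = 3
Clicks = Budget^2 + Reach  [with Budget=2, Reach=3]  = 7
Churn = -3Signups - 3Clicks + 1  [with Signups=7, Clicks=7]  = -41
Without intervention: Reach = 3 if Budget >= 0 else 8  [with Budget=2]  = 3; Clicks = Budget^2 + Reach  [with Budget=2, Reach=3]  = 7; Installs = Budget^2 + Clicks  [with Budget=2, Clicks=7]  = 11; Signups = min(Installs, Budget) - 2  [with Installs=11, Budget=2]  = 0; Churn = -3Signups - 3Clicks + 1  [with Signups=0, Clicks=7]  = -20.
Change = -41 − (-20) = -21.

-21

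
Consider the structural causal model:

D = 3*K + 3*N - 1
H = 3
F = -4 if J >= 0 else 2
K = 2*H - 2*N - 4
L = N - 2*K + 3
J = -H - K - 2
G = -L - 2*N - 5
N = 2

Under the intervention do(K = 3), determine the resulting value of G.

The intervention breaks the incoming arrows to K: K = 2*H - 2*N - 4 no longer applies, and K = 3.
L = N - 2*K + 3  [with N=2, K=3]  = -1
G = -L - 2*N - 5  [with L=-1, N=2]  = -8

-8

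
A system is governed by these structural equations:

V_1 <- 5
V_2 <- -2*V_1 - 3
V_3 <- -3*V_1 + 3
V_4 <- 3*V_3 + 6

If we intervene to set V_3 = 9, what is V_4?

33

The intervention breaks the incoming arrows to V_3: V_3 <- -3*V_1 + 3 no longer applies, and V_3 = 9.
V_4 = 3*V_3 + 6  [with V_3=9]  = 33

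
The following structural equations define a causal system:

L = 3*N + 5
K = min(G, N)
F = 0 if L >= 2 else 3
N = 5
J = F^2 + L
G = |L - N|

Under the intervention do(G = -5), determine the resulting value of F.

The intervention breaks the incoming arrows to G: G = |L - N| no longer applies, and G = -5.
F is not downstream of the intervention, so its value is determined by the original equations.
L = 3*N + 5  [with N=5]  = 20
F = 0 if L >= 2 else 3  [with L=20]  = 0

0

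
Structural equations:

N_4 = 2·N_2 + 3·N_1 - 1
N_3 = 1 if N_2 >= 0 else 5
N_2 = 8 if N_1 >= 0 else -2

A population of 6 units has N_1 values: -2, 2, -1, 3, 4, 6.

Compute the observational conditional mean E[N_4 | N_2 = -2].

-9.5

E[N_4|N_2=-2] averages over only the 2 units with N_2=-2 (N_1 = -2, -1): N_4 = -11, -8, mean -9.5.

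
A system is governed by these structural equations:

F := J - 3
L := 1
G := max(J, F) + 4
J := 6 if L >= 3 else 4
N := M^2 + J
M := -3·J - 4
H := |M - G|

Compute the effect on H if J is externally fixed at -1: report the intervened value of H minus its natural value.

-20

Under do(J=-1), the mechanism J := 6 if L >= 3 else 4 is discarded; J is fixed at -1.
F = J - 3  [with J=-1]  = -4
M = -3·J - 4  [with J=-1]  = -1
G = max(J, F) + 4  [with J=-1, F=-4]  = 3
H = |M - G|  [with M=-1, G=3]  = 4
Without intervention: J = 6 if L >= 3 else 4  [with L=1]  = 4; F = J - 3  [with J=4]  = 1; M = -3·J - 4  [with J=4]  = -16; G = max(J, F) + 4  [with J=4, F=1]  = 8; H = |M - G|  [with M=-16, G=8]  = 24.
Change = 4 − 24 = -20.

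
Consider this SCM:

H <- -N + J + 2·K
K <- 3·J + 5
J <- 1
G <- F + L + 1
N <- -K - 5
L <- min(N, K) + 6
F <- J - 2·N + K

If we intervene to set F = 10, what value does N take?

do(F=10) replaces the equation F <- J - 2·N + K with the constant F = 10.
N is not downstream of the intervention, so its value is determined by the original equations.
K = 3·J + 5  [with J=1]  = 8
N = -K - 5  [with K=8]  = -13

-13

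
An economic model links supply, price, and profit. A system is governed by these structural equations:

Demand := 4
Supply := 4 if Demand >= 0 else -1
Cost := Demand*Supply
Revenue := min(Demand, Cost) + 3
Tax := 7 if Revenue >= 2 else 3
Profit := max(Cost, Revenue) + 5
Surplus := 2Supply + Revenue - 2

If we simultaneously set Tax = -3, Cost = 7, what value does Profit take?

12

The joint intervention fixes Tax = -3, Cost = 7, removing each variable's own equation.
Revenue = min(Demand, Cost) + 3  [with Demand=4, Cost=7]  = 7
Profit = max(Cost, Revenue) + 5  [with Cost=7, Revenue=7]  = 12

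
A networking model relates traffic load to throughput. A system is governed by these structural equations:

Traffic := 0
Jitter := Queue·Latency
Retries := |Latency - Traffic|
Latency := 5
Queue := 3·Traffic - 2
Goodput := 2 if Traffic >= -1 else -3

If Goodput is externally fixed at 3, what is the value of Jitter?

do(Goodput=3) replaces the equation Goodput := 2 if Traffic >= -1 else -3 with the constant Goodput = 3.
Since Jitter is not a descendant of the intervened variable, it is unaffected.
Queue = 3·Traffic - 2  [with Traffic=0]  = -2
Jitter = Queue·Latency  [with Queue=-2, Latency=5]  = -10

-10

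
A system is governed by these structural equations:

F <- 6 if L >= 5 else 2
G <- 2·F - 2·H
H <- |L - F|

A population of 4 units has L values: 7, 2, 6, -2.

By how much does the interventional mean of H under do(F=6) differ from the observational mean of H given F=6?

2.75

Under do(F=6), F's equation is replaced by F=6 for every unit. Per-unit H: 1, 4, 0, 8. Mean = 3.25.
Conditioning on F=6 selects the 2 unit(s) with L ∈ {7, 6}. Their H values: 1, 0. Mean = 0.5.
Difference = 3.25 − 0.5 = 2.75.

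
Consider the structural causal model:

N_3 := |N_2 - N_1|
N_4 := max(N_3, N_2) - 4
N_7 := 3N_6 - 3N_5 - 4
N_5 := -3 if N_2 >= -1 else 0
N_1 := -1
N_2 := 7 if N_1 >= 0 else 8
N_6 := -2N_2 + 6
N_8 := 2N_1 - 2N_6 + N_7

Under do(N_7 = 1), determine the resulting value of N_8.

do(N_7=1) replaces the equation N_7 := 3N_6 - 3N_5 - 4 with the constant N_7 = 1.
N_2 = 7 if N_1 >= 0 else 8  [with N_1=-1]  = 8
N_6 = -2N_2 + 6  [with N_2=8]  = -10
N_8 = 2N_1 - 2N_6 + N_7  [with N_1=-1, N_6=-10, N_7=1]  = 19

19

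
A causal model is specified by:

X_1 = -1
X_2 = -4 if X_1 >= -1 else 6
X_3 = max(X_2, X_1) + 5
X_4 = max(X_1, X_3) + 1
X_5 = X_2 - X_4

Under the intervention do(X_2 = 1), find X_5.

do(X_2=1) replaces the equation X_2 = -4 if X_1 >= -1 else 6 with the constant X_2 = 1.
X_3 = max(X_2, X_1) + 5  [with X_2=1, X_1=-1]  = 6
X_4 = max(X_1, X_3) + 1  [with X_1=-1, X_3=6]  = 7
X_5 = X_2 - X_4  [with X_2=1, X_4=7]  = -6

-6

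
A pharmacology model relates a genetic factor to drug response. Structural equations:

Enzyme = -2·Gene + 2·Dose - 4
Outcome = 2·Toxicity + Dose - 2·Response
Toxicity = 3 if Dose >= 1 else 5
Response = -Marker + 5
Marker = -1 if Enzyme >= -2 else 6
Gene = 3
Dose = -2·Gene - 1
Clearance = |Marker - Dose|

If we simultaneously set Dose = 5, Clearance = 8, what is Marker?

Under do(Dose = 5, Clearance = 8), each intervened variable's structural equation is replaced by its fixed value.
Enzyme = -2·Gene + 2·Dose - 4  [with Gene=3, Dose=5]  = 0
Marker = -1 if Enzyme >= -2 else 6  [with Enzyme=0]  = -1

-1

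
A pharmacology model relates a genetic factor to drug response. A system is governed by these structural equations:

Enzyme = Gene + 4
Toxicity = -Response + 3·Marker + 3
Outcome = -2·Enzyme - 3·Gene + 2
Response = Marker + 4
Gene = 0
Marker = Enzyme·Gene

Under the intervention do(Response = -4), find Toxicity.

Intervening sets Response = -4 and removes its equation (Response = Marker + 4).
Enzyme = Gene + 4  [with Gene=0]  = 4
Marker = Enzyme·Gene  [with Enzyme=4, Gene=0]  = 0
Toxicity = -Response + 3·Marker + 3  [with Response=-4, Marker=0]  = 7

7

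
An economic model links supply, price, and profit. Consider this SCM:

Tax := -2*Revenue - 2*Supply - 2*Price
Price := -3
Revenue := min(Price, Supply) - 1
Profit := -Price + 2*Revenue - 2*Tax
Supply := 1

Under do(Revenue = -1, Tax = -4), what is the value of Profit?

Setting Revenue = -1, Tax = -4 by intervention discards those variables' equations.
Profit = -Price + 2*Revenue - 2*Tax  [with Price=-3, Revenue=-1, Tax=-4]  = 9

9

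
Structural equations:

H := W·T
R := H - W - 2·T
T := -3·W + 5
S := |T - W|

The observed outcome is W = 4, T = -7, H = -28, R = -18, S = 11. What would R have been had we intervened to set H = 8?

The intervention breaks the incoming arrows to H: H := W·T no longer applies, and H = 8.
T = -3·W + 5  [with W=4]  = -7
R = H - W - 2·T  [with H=8, W=4, T=-7]  = 18

18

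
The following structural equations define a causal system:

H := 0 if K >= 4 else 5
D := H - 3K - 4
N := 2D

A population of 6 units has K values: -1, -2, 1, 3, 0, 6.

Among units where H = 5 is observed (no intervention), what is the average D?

0.4

Conditioning on H=5 selects the 5 unit(s) with K ∈ {-1, -2, 1, 3, 0}. Their D values: 4, 7, -2, -8, 1. Mean = 0.4.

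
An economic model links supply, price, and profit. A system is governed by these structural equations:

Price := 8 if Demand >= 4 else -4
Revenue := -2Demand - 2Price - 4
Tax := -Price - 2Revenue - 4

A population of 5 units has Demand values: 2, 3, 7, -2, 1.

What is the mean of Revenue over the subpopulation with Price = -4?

Conditioning on Price=-4 selects the 4 unit(s) with Demand ∈ {2, 3, -2, 1}. Their Revenue values: 0, -2, 8, 2. Mean = 2.

2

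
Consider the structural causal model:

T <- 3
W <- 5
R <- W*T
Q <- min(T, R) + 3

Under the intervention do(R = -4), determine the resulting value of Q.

The intervention breaks the incoming arrows to R: R <- W*T no longer applies, and R = -4.
Q = min(T, R) + 3  [with T=3, R=-4]  = -1

-1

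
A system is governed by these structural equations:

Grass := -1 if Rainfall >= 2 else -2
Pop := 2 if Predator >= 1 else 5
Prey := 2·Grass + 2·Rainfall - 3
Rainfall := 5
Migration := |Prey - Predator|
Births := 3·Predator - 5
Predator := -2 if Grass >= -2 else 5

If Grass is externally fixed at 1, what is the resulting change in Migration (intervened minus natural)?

4

Under do(Grass=1), the mechanism Grass := -1 if Rainfall >= 2 else -2 is discarded; Grass is fixed at 1.
Prey = 2·Grass + 2·Rainfall - 3  [with Grass=1, Rainfall=5]  = 9
Predator = -2 if Grass >= -2 else 5  [with Grass=1]  = -2
Migration = |Prey - Predator|  [with Prey=9, Predator=-2]  = 11
Without intervention: Grass = -1 if Rainfall >= 2 else -2  [with Rainfall=5]  = -1; Prey = 2·Grass + 2·Rainfall - 3  [with Grass=-1, Rainfall=5]  = 5; Predator = -2 if Grass >= -2 else 5  [with Grass=-1]  = -2; Migration = |Prey - Predator|  [with Prey=5, Predator=-2]  = 7.
Change = 11 − 7 = 4.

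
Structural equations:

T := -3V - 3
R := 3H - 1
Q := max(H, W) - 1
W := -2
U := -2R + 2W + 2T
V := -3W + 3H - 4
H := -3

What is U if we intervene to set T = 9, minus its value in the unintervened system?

-18

Intervening sets T = 9 and removes its equation (T := -3V - 3).
R = 3H - 1  [with H=-3]  = -10
U = -2R + 2W + 2T  [with R=-10, W=-2, T=9]  = 34
Without intervention: R = 3H - 1  [with H=-3]  = -10; V = -3W + 3H - 4  [with W=-2, H=-3]  = -7; T = -3V - 3  [with V=-7]  = 18; U = -2R + 2W + 2T  [with R=-10, W=-2, T=18]  = 52.
Change = 34 − 52 = -18.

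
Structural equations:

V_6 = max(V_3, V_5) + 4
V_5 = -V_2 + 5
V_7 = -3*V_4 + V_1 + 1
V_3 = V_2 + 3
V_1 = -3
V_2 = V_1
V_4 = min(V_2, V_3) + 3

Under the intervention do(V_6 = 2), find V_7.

-2

Intervening sets V_6 = 2 and removes its equation (V_6 = max(V_3, V_5) + 4).
No directed path runs from V_6 to V_7, so V_7 keeps its natural value.
V_2 = V_1  [with V_1=-3]  = -3
V_3 = V_2 + 3  [with V_2=-3]  = 0
V_4 = min(V_2, V_3) + 3  [with V_2=-3, V_3=0]  = 0
V_7 = -3*V_4 + V_1 + 1  [with V_4=0, V_1=-3]  = -2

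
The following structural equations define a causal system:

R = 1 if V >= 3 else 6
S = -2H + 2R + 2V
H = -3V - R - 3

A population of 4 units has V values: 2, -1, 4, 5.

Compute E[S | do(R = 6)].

50

Every unit gets R=6 under the intervention. S values become 46, 22, 62, 70; E[S|do(R=6)] = 50.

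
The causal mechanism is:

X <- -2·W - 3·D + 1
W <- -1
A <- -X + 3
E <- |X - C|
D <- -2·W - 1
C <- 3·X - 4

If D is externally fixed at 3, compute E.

16

do(D=3) replaces the equation D <- -2·W - 1 with the constant D = 3.
X = -2·W - 3·D + 1  [with W=-1, D=3]  = -6
C = 3·X - 4  [with X=-6]  = -22
E = |X - C|  [with X=-6, C=-22]  = 16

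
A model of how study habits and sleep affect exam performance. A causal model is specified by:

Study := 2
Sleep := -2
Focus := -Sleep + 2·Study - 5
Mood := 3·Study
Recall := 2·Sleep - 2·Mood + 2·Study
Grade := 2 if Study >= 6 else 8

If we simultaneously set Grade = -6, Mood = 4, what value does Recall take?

-8

Setting Grade = -6, Mood = 4 by intervention discards those variables' equations.
Recall = 2·Sleep - 2·Mood + 2·Study  [with Sleep=-2, Mood=4, Study=2]  = -8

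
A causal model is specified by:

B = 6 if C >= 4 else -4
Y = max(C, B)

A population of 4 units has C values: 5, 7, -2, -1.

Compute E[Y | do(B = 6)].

Every unit gets B=6 under the intervention. Y values become 6, 7, 6, 6; E[Y|do(B=6)] = 6.25.

6.25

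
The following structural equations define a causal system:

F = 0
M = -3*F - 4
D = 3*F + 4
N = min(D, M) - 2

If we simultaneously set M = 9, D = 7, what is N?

5

Setting M = 9, D = 7 by intervention discards those variables' equations.
N = min(D, M) - 2  [with D=7, M=9]  = 5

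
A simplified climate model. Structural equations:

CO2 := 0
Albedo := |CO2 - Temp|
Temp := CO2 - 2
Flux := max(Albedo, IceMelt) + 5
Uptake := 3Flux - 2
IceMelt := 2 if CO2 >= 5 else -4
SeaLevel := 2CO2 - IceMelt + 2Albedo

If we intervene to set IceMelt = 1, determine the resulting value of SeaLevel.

3

do(IceMelt=1) replaces the equation IceMelt := 2 if CO2 >= 5 else -4 with the constant IceMelt = 1.
Temp = CO2 - 2  [with CO2=0]  = -2
Albedo = |CO2 - Temp|  [with CO2=0, Temp=-2]  = 2
SeaLevel = 2CO2 - IceMelt + 2Albedo  [with CO2=0, IceMelt=1, Albedo=2]  = 3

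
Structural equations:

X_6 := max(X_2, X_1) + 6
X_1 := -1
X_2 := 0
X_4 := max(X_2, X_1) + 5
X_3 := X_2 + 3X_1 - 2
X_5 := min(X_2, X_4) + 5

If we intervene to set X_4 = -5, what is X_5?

Intervening sets X_4 = -5 and removes its equation (X_4 := max(X_2, X_1) + 5).
X_5 = min(X_2, X_4) + 5  [with X_2=0, X_4=-5]  = 0

0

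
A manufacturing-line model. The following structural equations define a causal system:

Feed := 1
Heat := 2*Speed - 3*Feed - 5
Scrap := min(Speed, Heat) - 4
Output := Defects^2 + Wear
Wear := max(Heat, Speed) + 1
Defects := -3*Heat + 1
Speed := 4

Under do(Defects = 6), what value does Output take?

41

Under do(Defects=6), the mechanism Defects := -3*Heat + 1 is discarded; Defects is fixed at 6.
Heat = 2*Speed - 3*Feed - 5  [with Speed=4, Feed=1]  = 0
Wear = max(Heat, Speed) + 1  [with Heat=0, Speed=4]  = 5
Output = Defects^2 + Wear  [with Defects=6, Wear=5]  = 41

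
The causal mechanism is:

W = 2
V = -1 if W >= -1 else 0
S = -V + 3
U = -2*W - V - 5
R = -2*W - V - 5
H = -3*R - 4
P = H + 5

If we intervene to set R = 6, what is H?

-22

The intervention breaks the incoming arrows to R: R = -2*W - V - 5 no longer applies, and R = 6.
H = -3*R - 4  [with R=6]  = -22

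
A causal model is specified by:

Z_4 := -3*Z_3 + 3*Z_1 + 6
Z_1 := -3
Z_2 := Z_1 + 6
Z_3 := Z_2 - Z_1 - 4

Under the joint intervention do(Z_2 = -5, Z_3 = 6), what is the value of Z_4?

Setting Z_2 = -5, Z_3 = 6 by intervention discards those variables' equations.
Z_4 = -3*Z_3 + 3*Z_1 + 6  [with Z_3=6, Z_1=-3]  = -21

-21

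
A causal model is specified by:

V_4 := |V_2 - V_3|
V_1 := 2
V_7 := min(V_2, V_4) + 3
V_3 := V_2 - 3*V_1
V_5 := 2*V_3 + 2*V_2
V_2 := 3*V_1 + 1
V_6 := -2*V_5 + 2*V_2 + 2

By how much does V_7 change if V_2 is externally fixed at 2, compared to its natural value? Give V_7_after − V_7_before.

-4

Under do(V_2=2), the mechanism V_2 := 3*V_1 + 1 is discarded; V_2 is fixed at 2.
V_3 = V_2 - 3*V_1  [with V_2=2, V_1=2]  = -4
V_4 = |V_2 - V_3|  [with V_2=2, V_3=-4]  = 6
V_7 = min(V_2, V_4) + 3  [with V_2=2, V_4=6]  = 5
Without intervention: V_2 = 3*V_1 + 1  [with V_1=2]  = 7; V_3 = V_2 - 3*V_1  [with V_2=7, V_1=2]  = 1; V_4 = |V_2 - V_3|  [with V_2=7, V_3=1]  = 6; V_7 = min(V_2, V_4) + 3  [with V_2=7, V_4=6]  = 9.
Change = 5 − 9 = -4.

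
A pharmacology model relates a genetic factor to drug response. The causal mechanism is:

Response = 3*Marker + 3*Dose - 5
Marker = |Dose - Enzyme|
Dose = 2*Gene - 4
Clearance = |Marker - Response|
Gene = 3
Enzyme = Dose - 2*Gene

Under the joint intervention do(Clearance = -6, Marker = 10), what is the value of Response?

31

Setting Clearance = -6, Marker = 10 by intervention discards those variables' equations.
Dose = 2*Gene - 4  [with Gene=3]  = 2
Response = 3*Marker + 3*Dose - 5  [with Marker=10, Dose=2]  = 31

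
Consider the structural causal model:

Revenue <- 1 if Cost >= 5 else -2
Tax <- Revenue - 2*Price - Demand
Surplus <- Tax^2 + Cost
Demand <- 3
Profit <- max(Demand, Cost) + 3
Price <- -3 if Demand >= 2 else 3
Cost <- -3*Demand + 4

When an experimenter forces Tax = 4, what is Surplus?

11

Under do(Tax=4), the mechanism Tax <- Revenue - 2*Price - Demand is discarded; Tax is fixed at 4.
Cost = -3*Demand + 4  [with Demand=3]  = -5
Surplus = Tax^2 + Cost  [with Tax=4, Cost=-5]  = 11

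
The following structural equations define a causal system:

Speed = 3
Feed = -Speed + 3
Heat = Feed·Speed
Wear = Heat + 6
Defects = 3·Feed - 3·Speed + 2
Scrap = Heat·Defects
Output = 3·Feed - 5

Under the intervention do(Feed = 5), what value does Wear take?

21

Under do(Feed=5), the mechanism Feed = -Speed + 3 is discarded; Feed is fixed at 5.
Heat = Feed·Speed  [with Feed=5, Speed=3]  = 15
Wear = Heat + 6  [with Heat=15]  = 21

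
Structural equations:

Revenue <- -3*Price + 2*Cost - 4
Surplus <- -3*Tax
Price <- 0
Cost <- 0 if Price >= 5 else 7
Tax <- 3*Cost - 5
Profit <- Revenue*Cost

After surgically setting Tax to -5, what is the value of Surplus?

15

Under do(Tax=-5), the mechanism Tax <- 3*Cost - 5 is discarded; Tax is fixed at -5.
Surplus = -3*Tax  [with Tax=-5]  = 15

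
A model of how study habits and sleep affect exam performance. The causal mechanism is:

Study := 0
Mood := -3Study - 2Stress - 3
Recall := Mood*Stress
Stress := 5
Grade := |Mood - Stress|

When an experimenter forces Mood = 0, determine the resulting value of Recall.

0

The intervention breaks the incoming arrows to Mood: Mood := -3Study - 2Stress - 3 no longer applies, and Mood = 0.
Recall = Mood*Stress  [with Mood=0, Stress=5]  = 0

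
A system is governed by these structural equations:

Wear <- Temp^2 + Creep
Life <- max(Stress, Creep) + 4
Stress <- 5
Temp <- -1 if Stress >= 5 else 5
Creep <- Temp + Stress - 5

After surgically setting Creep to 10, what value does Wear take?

The intervention breaks the incoming arrows to Creep: Creep <- Temp + Stress - 5 no longer applies, and Creep = 10.
Temp = -1 if Stress >= 5 else 5  [with Stress=5]  = -1
Wear = Temp^2 + Creep  [with Temp=-1, Creep=10]  = 11

11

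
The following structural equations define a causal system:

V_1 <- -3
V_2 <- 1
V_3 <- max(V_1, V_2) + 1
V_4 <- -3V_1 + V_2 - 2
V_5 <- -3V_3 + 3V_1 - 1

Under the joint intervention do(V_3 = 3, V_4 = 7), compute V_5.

Setting V_3 = 3, V_4 = 7 by intervention discards those variables' equations.
V_5 = -3V_3 + 3V_1 - 1  [with V_3=3, V_1=-3]  = -19

-19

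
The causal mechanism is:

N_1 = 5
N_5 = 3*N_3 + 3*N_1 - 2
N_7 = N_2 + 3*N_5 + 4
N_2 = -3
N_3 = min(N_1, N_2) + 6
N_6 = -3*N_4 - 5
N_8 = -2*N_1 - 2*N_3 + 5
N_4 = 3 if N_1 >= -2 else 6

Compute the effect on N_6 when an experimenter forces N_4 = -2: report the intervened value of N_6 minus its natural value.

15

Under do(N_4=-2), the mechanism N_4 = 3 if N_1 >= -2 else 6 is discarded; N_4 is fixed at -2.
N_6 = -3*N_4 - 5  [with N_4=-2]  = 1
Without intervention: N_4 = 3 if N_1 >= -2 else 6  [with N_1=5]  = 3; N_6 = -3*N_4 - 5  [with N_4=3]  = -14.
Change = 1 − (-14) = 15.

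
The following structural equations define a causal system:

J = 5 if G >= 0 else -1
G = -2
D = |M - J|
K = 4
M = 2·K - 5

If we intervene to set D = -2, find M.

3

The intervention breaks the incoming arrows to D: D = |M - J| no longer applies, and D = -2.
Since M is not a descendant of the intervened variable, it is unaffected.
M = 2·K - 5  [with K=4]  = 3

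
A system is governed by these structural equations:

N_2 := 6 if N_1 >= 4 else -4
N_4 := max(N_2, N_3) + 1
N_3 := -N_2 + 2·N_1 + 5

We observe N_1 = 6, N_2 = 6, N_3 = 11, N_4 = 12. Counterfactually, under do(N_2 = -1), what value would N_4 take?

Under do(N_2=-1), the mechanism N_2 := 6 if N_1 >= 4 else -4 is discarded; N_2 is fixed at -1.
N_3 = -N_2 + 2·N_1 + 5  [with N_2=-1, N_1=6]  = 18
N_4 = max(N_2, N_3) + 1  [with N_2=-1, N_3=18]  = 19

19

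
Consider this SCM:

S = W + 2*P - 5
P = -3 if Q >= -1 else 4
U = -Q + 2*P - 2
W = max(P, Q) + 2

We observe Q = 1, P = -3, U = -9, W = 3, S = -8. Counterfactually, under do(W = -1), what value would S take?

Intervening sets W = -1 and removes its equation (W = max(P, Q) + 2).
P = -3 if Q >= -1 else 4  [with Q=1]  = -3
S = W + 2*P - 5  [with W=-1, P=-3]  = -12

-12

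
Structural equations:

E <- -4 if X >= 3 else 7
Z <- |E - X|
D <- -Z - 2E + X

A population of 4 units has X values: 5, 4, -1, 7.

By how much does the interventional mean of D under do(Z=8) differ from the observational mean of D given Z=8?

do(Z=8) breaks Z's dependence on X. With Z=8 fixed, D across the units is 5, 4, -23, 7, mean -1.75.
Conditioning on Z=8 selects the 2 unit(s) with X ∈ {4, -1}. Their D values: 4, -23. Mean = -9.5.
Difference = -1.75 − (-9.5) = 7.75.

7.75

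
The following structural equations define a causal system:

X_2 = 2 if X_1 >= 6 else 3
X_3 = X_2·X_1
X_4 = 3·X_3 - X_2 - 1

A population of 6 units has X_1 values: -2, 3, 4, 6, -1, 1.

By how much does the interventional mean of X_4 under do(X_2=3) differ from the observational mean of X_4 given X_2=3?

7.5

The intervention sets X_2=3 in all 6 units regardless of X_1. Recomputing X_4 per unit gives -22, 23, 32, 50, -13, 5; average 12.5.
Observing X_2=3 restricts to units where X_2's equation naturally yields 3: X_1 ∈ {-2, 3, 4, -1, 1}. In that subpopulation X_4 = -22, 23, 32, -13, 5, mean 5.
Difference = 12.5 − 5 = 7.5.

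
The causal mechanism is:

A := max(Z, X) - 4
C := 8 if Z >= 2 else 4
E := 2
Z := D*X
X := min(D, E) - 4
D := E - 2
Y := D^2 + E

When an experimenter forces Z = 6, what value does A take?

The intervention breaks the incoming arrows to Z: Z := D*X no longer applies, and Z = 6.
D = E - 2  [with E=2]  = 0
X = min(D, E) - 4  [with D=0, E=2]  = -4
A = max(Z, X) - 4  [with Z=6, X=-4]  = 2

2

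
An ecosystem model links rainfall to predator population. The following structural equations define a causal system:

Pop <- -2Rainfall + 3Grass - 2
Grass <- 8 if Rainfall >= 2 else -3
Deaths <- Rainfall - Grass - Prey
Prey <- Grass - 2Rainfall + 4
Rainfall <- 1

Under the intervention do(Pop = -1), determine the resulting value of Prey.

do(Pop=-1) replaces the equation Pop <- -2Rainfall + 3Grass - 2 with the constant Pop = -1.
Prey is not downstream of the intervention, so its value is determined by the original equations.
Grass = 8 if Rainfall >= 2 else -3  [with Rainfall=1]  = -3
Prey = Grass - 2Rainfall + 4  [with Grass=-3, Rainfall=1]  = -1

-1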